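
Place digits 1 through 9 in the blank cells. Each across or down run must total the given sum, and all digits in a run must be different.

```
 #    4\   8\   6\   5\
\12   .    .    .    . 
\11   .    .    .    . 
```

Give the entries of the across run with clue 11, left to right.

11 in 4 cells must be {1,2,3,5}; 4 in 2 cells must be {1,3}.
Nothing is forced directly, so branch on R2C3, whose candidates are 1 or 2 or 5. If R2C3 = 1: that forces R1C3 = 5, R2C1 = 3, R2C4 = 2, R1C1 = 1, R1C2 = 2, after which R1C4 would have to be in {4} for the 12 across but in {3} for the 5 down — contradiction. If R2C3 = 2: that forces R1C3 = 4, R1C1 = 1, R1C4 = 2, R2C1 = 3, after which R2C4 would have to be in {1,5} for the 11 across but in {3} for the 5 down — contradiction. So R2C3 = 5.
R1C3 = 6 − 5 = 1 completes the 6 down.
Given what's placed, R1C1 must be 3 to fit the 12 across and 4 down.
R1C4 = 2: the only remaining digit allowed by both the 12 across and the 5 down.
R2C1 = 4 − 3 = 1 completes the 4 down.
R2C4 = 5 − 2 = 3 completes the 5 down.
R1C2 = 12 − 6 = 6 completes the 12 across.
R2C2 = 11 − 9 = 2 completes the 11 across.

1 2 5 3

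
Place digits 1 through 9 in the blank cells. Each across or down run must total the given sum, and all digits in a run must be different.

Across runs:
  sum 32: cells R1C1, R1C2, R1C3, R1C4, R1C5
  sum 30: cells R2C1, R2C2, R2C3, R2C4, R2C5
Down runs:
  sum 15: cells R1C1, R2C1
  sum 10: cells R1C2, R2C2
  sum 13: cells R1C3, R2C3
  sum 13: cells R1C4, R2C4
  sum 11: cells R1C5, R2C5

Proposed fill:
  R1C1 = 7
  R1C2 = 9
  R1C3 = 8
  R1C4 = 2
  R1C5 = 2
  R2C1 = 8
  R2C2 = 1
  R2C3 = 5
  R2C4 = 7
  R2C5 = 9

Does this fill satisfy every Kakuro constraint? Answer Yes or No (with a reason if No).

No — the across run R1C1–R1C5 sums to 28, not 32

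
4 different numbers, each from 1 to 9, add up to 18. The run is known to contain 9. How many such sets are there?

3

4 distinct digits from 1–9 sum between 10 and 30.
Keeping only sets containing 9.
Enumerating: {1,2,6,9}, {1,3,5,9}, {2,3,4,9}.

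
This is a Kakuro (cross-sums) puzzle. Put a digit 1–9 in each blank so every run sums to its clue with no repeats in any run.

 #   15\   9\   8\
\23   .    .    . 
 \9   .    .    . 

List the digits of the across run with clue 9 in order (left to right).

23 in 3 cells must be {6,8,9}.
The 23 across and the 8 down share only 6, so R1C3 = 6.
The 9 across and the 15 down share only 6, so R2C1 = 6.
R2C3 = 8 − 6 = 2 completes the 8 down.
R1C1 = 15 − 6 = 9 completes the 15 down.
R1C2 = 23 − 15 = 8 completes the 23 across.
R2C2 = 9 − 8 = 1 completes the 9 across.

6, 1, 2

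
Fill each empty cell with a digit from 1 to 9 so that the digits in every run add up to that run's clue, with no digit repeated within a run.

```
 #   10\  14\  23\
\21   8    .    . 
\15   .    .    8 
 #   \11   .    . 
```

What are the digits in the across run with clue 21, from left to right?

23 in 3 cells must be {6,8,9}.
R2C1 = 10 − 8 = 2 completes the 10 down.
R2C2 = 15 − 10 = 5 completes the 15 across.
No cell is forced outright now. R1C2 can only be 6 or 7 (the digits allowed by both its 21 across and its 14 down). If R1C2 = 6: then R1C3 would have to be in {7} for the 21 across but in {6,9} for the 23 down — contradiction. So R1C2 = 7.
R1C3 = 21 − 15 = 6 completes the 21 across.
R3C2 = 14 − 12 = 2 completes the 14 down.
R3C3 = 11 − 2 = 9 completes the 11 across.

8 7 6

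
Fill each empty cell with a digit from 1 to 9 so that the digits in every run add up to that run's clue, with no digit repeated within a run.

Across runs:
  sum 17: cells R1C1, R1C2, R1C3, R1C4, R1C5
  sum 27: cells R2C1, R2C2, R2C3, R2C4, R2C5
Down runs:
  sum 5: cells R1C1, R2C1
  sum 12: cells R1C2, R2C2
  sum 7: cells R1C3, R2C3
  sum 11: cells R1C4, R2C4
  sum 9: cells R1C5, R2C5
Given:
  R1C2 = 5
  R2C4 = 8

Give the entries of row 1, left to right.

1, 5, 2, 3, 6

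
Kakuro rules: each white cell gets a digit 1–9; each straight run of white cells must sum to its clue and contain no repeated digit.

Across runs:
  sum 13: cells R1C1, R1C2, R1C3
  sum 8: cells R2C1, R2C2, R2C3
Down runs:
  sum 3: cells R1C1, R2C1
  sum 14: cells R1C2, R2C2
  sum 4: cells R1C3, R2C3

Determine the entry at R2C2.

3 in 2 cells must be {1,2}; 4 in 2 cells must be {1,3}.
The 8 across and the 14 down share only 5, so R2C2 = 5.
Given what's placed, R2C3 must be 1 to fit the 8 across and 4 down.
R1C2 = 14 − 5 = 9 completes the 14 down.
R1C3 = 4 − 1 = 3 completes the 4 down.
R2C1 = 8 − 6 = 2 completes the 8 across.
R1C1 = 13 − 12 = 1 completes the 13 across.

5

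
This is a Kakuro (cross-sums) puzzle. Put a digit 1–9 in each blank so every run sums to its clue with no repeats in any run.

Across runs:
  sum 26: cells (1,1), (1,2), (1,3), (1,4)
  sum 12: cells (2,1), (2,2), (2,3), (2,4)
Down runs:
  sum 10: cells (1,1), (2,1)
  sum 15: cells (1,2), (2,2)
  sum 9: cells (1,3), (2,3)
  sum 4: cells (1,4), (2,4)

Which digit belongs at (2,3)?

3

4 in 2 cells must be {1,3}.
Only 3 fits (1,4) under both its across sum 26 and down sum 4.
The 12 across and the 15 down share only 6, so (2,2) = 6.
(2,4) = 4 − 3 = 1 completes the 4 down.
(1,2) = 15 − 6 = 9 completes the 15 down.
No cell is forced outright now. (2,1) can only be 2 or 3 (the digits allowed by both its 12 across and its 10 down). If (2,1) = 3: then (1,1) would have to be in {6,8} for the 26 across but in {7} for the 10 down — contradiction. So (2,1) = 2.
(1,1) = 10 − 2 = 8 completes the 10 down.
(1,3) = 26 − 20 = 6 completes the 26 across.
(2,3) = 12 − 9 = 3 completes the 12 across.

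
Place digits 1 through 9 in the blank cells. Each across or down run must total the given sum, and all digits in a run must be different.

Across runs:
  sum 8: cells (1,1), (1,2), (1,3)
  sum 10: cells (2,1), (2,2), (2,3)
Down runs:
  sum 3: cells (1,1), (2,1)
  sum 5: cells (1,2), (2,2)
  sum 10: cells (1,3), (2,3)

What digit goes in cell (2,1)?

3 in 2 cells must be {1,2}.
Nothing is forced directly, so branch on (1,1), whose candidates are 1 or 2. If (1,1) = 2: that forces (1,2) = 1, after which (1,3) would have to be in {5} for the 8 across but in {1,2,3,4,6,7,8,9} for the 10 down — contradiction. So (1,1) = 1.
(2,1) = 3 − 1 = 2 completes the 3 down.
Nothing is forced directly, so branch on (2,2), whose candidates are 1 or 3. If (2,2) = 3: that forces (1,2) = 2, after which (1,3) would have to be in {5} for the 8 across but in {1,2,3,4,6,7,8,9} for the 10 down — contradiction. So (2,2) = 1.
(1,2) = 5 − 1 = 4 completes the 5 down.
(1,3) = 8 − 5 = 3 completes the 8 across.
(2,3) = 10 − 3 = 7 completes the 10 across.

2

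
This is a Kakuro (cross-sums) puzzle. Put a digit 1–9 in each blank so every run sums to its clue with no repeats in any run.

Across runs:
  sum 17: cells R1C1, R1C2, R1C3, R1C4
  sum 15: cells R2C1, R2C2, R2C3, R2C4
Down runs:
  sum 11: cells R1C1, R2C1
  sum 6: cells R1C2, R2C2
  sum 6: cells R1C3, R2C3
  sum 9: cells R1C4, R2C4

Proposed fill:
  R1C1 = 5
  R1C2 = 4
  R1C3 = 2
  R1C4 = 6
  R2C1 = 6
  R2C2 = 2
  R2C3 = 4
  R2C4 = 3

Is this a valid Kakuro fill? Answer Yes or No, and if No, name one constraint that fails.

Across: 5+4+2+6=17; 6+2+4+3=15. Down: 5+6=11; 4+2=6; 2+4=6; 6+3=9. No digit repeats within any run.

Yes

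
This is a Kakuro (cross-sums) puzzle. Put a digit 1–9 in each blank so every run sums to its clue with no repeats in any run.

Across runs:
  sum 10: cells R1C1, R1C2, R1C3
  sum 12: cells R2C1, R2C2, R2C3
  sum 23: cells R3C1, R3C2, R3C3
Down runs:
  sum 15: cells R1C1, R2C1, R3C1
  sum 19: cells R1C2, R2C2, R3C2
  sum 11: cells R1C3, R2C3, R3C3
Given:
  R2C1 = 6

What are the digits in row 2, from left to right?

6 4 2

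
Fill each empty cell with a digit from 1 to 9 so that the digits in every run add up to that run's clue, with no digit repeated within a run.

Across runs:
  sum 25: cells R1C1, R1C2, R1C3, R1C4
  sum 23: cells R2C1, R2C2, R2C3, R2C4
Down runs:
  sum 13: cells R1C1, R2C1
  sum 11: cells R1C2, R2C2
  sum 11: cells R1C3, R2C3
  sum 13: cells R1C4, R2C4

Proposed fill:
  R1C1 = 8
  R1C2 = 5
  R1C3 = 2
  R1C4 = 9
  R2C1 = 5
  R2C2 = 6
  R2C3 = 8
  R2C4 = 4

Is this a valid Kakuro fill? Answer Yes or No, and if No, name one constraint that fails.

No — the across run R1C1–R1C4 sums to 24, not 25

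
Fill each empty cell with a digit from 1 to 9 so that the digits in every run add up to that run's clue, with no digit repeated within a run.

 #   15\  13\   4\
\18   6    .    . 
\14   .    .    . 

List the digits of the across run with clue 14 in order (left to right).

4 in 2 cells must be {1,3}.
R1C3 = 3: the only remaining digit allowed by both the 18 across and the 4 down.
R2C1 = 15 − 6 = 9 completes the 15 down.
R2C2 = 4: the only remaining digit allowed by both the 14 across and the 13 down.
R2C3 = 14 − 13 = 1 completes the 14 across.
R1C2 = 18 − 9 = 9 completes the 18 across.

9 4 1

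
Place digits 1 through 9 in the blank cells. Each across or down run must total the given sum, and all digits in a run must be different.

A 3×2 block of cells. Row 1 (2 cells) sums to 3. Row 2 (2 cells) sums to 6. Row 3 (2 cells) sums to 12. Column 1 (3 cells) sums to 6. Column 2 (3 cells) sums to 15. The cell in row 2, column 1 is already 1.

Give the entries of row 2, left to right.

3 in 2 cells must be {1,2}; 6 in 3 cells must be {1,2,3}.
(1,1) = 2: the only remaining digit allowed by both the 3 across and the 6 down.
(1,2) = 3 − 2 = 1 completes the 3 across.
(2,2) = 6 − 1 = 5 completes the 6 across.
(3,1) = 6 − 3 = 3 completes the 6 down.
(3,2) = 12 − 3 = 9 completes the 12 across.

1 5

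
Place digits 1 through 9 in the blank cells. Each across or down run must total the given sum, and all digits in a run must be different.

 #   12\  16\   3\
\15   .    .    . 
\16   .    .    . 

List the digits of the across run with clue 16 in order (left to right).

8 7 1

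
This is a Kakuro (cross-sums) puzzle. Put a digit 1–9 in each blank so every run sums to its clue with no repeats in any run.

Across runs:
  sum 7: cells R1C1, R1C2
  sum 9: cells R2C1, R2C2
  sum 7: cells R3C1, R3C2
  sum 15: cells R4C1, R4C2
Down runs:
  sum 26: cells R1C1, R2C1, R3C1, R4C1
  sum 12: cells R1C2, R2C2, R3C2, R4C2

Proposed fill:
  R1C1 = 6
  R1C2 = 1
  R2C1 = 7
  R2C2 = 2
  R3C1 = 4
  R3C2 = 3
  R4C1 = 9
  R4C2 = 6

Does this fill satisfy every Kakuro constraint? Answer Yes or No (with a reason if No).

Across: 6+1=7; 7+2=9; 4+3=7; 9+6=15. Down: 6+7+4+9=26; 1+2+3+6=12. No digit repeats within any run.

Yes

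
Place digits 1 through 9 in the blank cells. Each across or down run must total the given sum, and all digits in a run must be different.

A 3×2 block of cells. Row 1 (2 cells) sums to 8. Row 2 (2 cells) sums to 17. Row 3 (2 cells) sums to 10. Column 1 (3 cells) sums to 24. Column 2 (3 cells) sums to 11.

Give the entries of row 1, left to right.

7, 1

17 in 2 cells must be {8,9}; 24 in 3 cells must be {7,8,9}.
The 8 across and the 24 down share only 7, so (1,1) = 7.
(1,2) = 8 − 7 = 1 completes the 8 across.
Given what's placed, (2,2) must be 8 to fit the 17 across and 11 down.
(3,2) = 11 − 9 = 2 completes the 11 down.
(2,1) = 17 − 8 = 9 completes the 17 across.
(3,1) = 10 − 2 = 8 completes the 10 across.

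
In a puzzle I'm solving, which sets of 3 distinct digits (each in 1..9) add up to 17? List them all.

{1,7,9}; {2,6,9}; {2,7,8}; {3,5,9}; {3,6,8}; {4,5,8}; {4,6,7}

3 distinct digits from 1–9 sum between 6 and 24.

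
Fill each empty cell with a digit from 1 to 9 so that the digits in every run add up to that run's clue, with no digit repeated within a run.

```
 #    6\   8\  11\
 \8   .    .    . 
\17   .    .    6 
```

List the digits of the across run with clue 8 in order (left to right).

R1C3 = 11 − 6 = 5 completes the 11 down.
No cell is forced outright now. R2C1 can only be 2 or 4 (the digits allowed by both its 17 across and its 6 down). If R2C1 = 2: then R1C1 would have to be in {1,2} for the 8 across but in {4} for the 6 down — contradiction. So R2C1 = 4.
R1C1 = 6 − 4 = 2 completes the 6 down.
R1C2 = 8 − 7 = 1 completes the 8 across.
R2C2 = 17 − 10 = 7 completes the 17 across.

2 1 5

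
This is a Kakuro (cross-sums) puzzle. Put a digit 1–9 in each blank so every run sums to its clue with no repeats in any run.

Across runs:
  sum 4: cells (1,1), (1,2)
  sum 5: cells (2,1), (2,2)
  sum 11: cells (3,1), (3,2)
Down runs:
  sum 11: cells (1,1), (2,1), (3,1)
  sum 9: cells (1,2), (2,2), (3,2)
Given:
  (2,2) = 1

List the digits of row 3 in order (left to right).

6, 5

4 in 2 cells must be {1,3}.
(1,2) = 3: the only remaining digit allowed by both the 4 across and the 9 down.
(2,1) = 5 − 1 = 4 completes the 5 across.
(3,2) = 9 − 4 = 5 completes the 9 down.
(1,1) = 4 − 3 = 1 completes the 4 across.
(3,1) = 11 − 5 = 6 completes the 11 across.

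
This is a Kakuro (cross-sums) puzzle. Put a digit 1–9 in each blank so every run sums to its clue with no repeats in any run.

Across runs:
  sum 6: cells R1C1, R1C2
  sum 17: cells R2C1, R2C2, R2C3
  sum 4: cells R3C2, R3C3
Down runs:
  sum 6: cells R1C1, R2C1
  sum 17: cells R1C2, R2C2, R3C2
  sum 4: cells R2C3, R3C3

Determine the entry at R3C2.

4 in 2 cells must be {1,3}.
Nothing is forced directly, so branch on R2C3, whose candidates are 1 or 3. If R2C3 = 1: then R2C1 would have to be in {7,9} for the 17 across but in {1,2,4,5} for the 6 down — contradiction. So R2C3 = 3.
R2C1 = 5: the only remaining digit allowed by both the 17 across and the 6 down.
R2C2 = 17 − 8 = 9 completes the 17 across.
R3C3 = 4 − 3 = 1 completes the 4 down.
R1C1 = 6 − 5 = 1 completes the 6 down.
R1C2 = 6 − 1 = 5 completes the 6 across.
R3C2 = 4 − 1 = 3 completes the 4 across.

3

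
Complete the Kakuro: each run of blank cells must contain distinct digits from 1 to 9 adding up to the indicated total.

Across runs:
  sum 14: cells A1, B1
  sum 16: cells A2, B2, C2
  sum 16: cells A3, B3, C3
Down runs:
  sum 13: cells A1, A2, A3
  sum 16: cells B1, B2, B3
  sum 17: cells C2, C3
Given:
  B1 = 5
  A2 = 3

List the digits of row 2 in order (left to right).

17 in 2 cells must be {8,9}.
A1 = 14 − 5 = 9 completes the 14 across.
A3 = 13 − 12 = 1 completes the 13 down.
No cell is forced outright now. C2 can only be 8 or 9 (the digits allowed by both its 16 across and its 17 down). If C2 = 8: then B2 would have to be in {5} for the 16 across but in {2,3,4,7,8,9} for the 16 down — contradiction. So C2 = 9.
B2 = 16 − 12 = 4 completes the 16 across.
B3 = 16 − 9 = 7 completes the 16 down.
C3 = 16 − 8 = 8 completes the 16 across.

3 4 9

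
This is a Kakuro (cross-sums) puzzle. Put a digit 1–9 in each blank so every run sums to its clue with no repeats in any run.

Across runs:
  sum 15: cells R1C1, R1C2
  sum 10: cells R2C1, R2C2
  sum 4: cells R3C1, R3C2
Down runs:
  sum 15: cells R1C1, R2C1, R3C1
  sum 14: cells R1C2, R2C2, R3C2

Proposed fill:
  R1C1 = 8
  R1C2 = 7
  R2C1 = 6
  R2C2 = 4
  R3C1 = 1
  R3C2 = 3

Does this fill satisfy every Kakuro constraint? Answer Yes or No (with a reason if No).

Across: 8+7=15; 6+4=10; 1+3=4. Down: 8+6+1=15; 7+4+3=14. No digit repeats within any run.

Yes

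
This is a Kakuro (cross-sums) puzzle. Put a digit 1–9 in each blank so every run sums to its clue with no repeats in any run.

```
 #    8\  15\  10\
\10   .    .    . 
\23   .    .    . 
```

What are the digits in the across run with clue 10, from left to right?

23 in 3 cells must be {6,8,9}.
The 23 across and the 8 down share only 6, so R2C1 = 6.
R1C1 = 8 − 6 = 2 completes the 8 down.
Given what's placed, R1C2 must be 7 to fit the 10 across and 15 down.
R1C3 = 10 − 9 = 1 completes the 10 across.
R2C2 = 15 − 7 = 8 completes the 15 down.
R2C3 = 23 − 14 = 9 completes the 23 across.

2 7 1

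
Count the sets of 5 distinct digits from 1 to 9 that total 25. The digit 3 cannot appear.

5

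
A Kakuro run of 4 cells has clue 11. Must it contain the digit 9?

The only way to make 11 from 4 distinct digits is {1,2,3,5}, which does not contain 9.

No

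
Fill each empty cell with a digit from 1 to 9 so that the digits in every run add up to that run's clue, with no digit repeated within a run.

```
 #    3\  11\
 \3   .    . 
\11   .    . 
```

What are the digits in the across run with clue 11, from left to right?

3 in 2 cells must be {1,2}.
The 3 across and the 11 down share only 2, so R1C2 = 2.
The 11 across and the 3 down share only 2, so R2C1 = 2.
R2C2 = 11 − 2 = 9 completes the 11 across.
R1C1 = 3 − 2 = 1 completes the 3 across.

2 9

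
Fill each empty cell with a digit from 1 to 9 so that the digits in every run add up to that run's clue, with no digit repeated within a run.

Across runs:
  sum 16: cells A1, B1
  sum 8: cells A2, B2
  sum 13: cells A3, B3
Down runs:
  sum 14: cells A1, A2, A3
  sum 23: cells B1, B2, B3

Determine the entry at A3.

5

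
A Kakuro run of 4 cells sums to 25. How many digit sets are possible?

6

4 distinct digits from 1–9 sum between 10 and 30.
Enumerating: {1,7,8,9}, {2,6,8,9}, {3,5,8,9}, {3,6,7,9}, {4,5,7,9}, {4,6,7,8}.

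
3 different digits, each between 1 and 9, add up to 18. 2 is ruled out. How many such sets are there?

3 distinct digits from 1–9 sum between 6 and 24.
Dropping sets that contain 2.
Enumerating: {1,8,9}, {3,6,9}, {3,7,8}, {4,5,9}, {4,6,8}, {5,6,7}.

6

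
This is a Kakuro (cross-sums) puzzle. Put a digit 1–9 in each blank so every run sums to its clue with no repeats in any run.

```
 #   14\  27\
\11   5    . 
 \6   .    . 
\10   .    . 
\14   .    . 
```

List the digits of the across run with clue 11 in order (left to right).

R1C2 = 11 − 5 = 6 completes the 11 across.
R4C1 = 6: the only remaining digit allowed by both the 14 across and the 14 down.
R4C2 = 14 − 6 = 8 completes the 14 across.
R2C2 = 4: the only remaining digit allowed by both the 6 across and the 27 down.
R3C2 = 27 − 18 = 9 completes the 27 down.
R2C1 = 6 − 4 = 2 completes the 6 across.
R3C1 = 10 − 9 = 1 completes the 10 across.

5, 6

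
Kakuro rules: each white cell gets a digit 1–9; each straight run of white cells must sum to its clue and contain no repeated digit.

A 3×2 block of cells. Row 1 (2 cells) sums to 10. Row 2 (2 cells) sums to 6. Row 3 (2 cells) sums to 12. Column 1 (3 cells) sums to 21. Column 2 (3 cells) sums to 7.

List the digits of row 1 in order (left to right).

9 1

7 in 3 cells must be {1,2,4}.
The 12 across and the 7 down share only 4, so (3,2) = 4.
(3,1) = 12 − 4 = 8 completes the 12 across.
Given what's placed, (2,1) must be 4 to fit the 6 across and 21 down.
(2,2) = 6 − 4 = 2 completes the 6 across.
(1,1) = 21 − 12 = 9 completes the 21 down.
(1,2) = 10 − 9 = 1 completes the 10 across.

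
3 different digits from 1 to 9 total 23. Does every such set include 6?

The only way to make 23 from 3 distinct digits is {6,8,9}, which contains 6.

Yes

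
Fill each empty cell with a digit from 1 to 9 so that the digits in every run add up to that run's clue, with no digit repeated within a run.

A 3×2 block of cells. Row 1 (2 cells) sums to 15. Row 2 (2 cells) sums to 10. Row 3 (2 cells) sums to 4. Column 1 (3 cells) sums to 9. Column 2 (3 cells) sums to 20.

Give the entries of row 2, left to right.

2, 8

4 in 2 cells must be {1,3}.
The 15 across and the 9 down share only 6, so (1,1) = 6.
(1,2) = 15 − 6 = 9 completes the 15 across.
Given what's placed, (3,1) must be 1 to fit the 4 across and 9 down.
(3,2) = 4 − 1 = 3 completes the 4 across.
(2,1) = 9 − 7 = 2 completes the 9 down.
(2,2) = 10 − 2 = 8 completes the 10 across.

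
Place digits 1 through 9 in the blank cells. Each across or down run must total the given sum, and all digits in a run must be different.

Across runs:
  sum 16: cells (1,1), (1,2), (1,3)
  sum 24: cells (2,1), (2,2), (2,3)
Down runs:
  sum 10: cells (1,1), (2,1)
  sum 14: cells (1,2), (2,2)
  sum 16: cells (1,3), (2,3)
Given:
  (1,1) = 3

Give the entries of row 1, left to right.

24 in 3 cells must be {7,8,9}; 16 in 2 cells must be {7,9}.
(2,1) = 10 − 3 = 7 completes the 10 down.
(2,3) = 9: the only remaining digit allowed by both the 24 across and the 16 down.
(1,3) = 16 − 9 = 7 completes the 16 down.
(2,2) = 24 − 16 = 8 completes the 24 across.
(1,2) = 16 − 10 = 6 completes the 16 across.

3 6 7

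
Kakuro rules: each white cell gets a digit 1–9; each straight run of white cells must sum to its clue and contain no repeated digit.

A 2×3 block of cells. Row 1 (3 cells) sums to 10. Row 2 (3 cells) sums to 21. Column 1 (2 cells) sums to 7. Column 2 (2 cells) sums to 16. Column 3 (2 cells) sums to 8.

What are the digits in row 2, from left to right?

16 in 2 cells must be {7,9}.
The 10 across and the 16 down share only 7, so (1,2) = 7.
(2,2) = 16 − 7 = 9 completes the 16 down.
Nothing is forced directly, so branch on (2,1), whose candidates are 4 or 5. If (2,1) = 4: then (1,1) would have to be in {1,2} for the 10 across but in {3} for the 7 down — contradiction. So (2,1) = 5.
(1,1) = 7 − 5 = 2 completes the 7 down.
(1,3) = 10 − 9 = 1 completes the 10 across.
(2,3) = 21 − 14 = 7 completes the 21 across.

5 9 7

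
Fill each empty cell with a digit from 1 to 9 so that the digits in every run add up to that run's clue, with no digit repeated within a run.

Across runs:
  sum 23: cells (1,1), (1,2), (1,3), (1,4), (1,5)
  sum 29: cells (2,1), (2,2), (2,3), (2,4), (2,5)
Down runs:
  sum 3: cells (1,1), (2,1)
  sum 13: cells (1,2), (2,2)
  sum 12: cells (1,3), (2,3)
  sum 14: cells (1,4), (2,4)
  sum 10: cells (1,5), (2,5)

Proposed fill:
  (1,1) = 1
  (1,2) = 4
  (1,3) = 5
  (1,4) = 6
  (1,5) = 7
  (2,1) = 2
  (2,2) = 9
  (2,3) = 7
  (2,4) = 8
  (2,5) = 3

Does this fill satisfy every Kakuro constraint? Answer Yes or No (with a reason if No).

Across: 1+4+5+6+7=23; 2+9+7+8+3=29. Down: 1+2=3; 4+9=13; 5+7=12; 6+8=14; 7+3=10. No digit repeats within any run.

Yes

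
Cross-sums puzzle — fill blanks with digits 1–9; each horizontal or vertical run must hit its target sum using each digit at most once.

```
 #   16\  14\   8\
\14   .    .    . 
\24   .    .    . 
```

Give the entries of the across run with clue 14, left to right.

24 in 3 cells must be {7,8,9}; 16 in 2 cells must be {7,9}.
The 24 across and the 8 down share only 7, so R2C3 = 7.
R1C3 = 8 − 7 = 1 completes the 8 down.
Given what's placed, R2C1 must be 9 to fit the 24 across and 16 down.
R2C2 = 24 − 16 = 8 completes the 24 across.
R1C1 = 16 − 9 = 7 completes the 16 down.
R1C2 = 14 − 8 = 6 completes the 14 across.

7 6 1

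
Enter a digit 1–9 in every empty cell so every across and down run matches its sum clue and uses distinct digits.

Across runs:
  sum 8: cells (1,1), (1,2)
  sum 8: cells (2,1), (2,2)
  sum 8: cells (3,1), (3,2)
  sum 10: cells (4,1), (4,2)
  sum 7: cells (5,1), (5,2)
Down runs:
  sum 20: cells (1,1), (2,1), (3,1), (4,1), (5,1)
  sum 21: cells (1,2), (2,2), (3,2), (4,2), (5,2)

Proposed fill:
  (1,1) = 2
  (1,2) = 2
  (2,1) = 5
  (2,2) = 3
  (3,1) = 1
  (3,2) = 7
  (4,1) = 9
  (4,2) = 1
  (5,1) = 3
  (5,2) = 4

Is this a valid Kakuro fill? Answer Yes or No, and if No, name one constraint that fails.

No — the down run (1,2)–(5,2) sums to 17, not 21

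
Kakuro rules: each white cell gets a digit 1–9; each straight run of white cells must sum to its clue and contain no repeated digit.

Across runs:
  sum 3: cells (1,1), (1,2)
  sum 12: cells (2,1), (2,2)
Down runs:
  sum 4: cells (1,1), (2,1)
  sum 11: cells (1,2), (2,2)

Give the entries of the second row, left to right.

3 9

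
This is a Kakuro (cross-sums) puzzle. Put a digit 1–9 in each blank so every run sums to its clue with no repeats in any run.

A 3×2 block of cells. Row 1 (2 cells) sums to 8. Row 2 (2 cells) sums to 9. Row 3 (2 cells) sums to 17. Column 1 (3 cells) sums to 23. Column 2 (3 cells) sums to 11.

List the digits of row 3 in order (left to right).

9 8

17 in 2 cells must be {8,9}; 23 in 3 cells must be {6,8,9}.
The 8 across and the 23 down share only 6, so (1,1) = 6.
(1,2) = 8 − 6 = 2 completes the 8 across.
Given what's placed, (2,1) must be 8 to fit the 9 across and 23 down.
(2,2) = 9 − 8 = 1 completes the 9 across.
(3,1) = 23 − 14 = 9 completes the 23 down.
(3,2) = 17 − 9 = 8 completes the 17 across.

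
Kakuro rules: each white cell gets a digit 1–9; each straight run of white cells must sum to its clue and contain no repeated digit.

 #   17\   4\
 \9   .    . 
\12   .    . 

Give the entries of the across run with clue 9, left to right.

8, 1

17 in 2 cells must be {8,9}; 4 in 2 cells must be {1,3}.
The 9 across and the 17 down share only 8, so R1C1 = 8.
R1C2 = 9 − 8 = 1 completes the 9 across.
R2C1 = 17 − 8 = 9 completes the 17 down.
R2C2 = 12 − 9 = 3 completes the 12 across.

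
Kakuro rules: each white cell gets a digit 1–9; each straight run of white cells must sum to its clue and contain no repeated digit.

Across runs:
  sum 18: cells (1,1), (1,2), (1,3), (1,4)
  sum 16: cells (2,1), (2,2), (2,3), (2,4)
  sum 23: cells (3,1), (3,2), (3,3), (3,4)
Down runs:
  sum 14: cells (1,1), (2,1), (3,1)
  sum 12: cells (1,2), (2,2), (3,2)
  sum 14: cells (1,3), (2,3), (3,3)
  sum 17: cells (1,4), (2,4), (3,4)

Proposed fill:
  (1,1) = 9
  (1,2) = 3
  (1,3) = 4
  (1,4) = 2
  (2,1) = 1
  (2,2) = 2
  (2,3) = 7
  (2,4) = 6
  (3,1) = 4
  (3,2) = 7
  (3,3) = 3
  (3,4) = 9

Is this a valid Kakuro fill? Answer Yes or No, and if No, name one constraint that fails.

Across: 9+3+4+2=18; 1+2+7+6=16; 4+7+3+9=23. Down: 9+1+4=14; 3+2+7=12; 4+7+3=14; 2+6+9=17. No digit repeats within any run.

Yes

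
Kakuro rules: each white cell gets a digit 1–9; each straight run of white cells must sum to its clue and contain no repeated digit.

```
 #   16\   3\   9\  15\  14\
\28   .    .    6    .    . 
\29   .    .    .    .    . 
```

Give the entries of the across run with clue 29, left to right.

16 in 2 cells must be {7,9}; 3 in 2 cells must be {1,2}.
R2C3 = 9 − 6 = 3 completes the 9 down.
R2C2 = 2: the only remaining digit allowed by both the 29 across and the 3 down.
R1C2 = 3 − 2 = 1 completes the 3 down.
No cell is forced outright now. R2C5 can only be 8 or 9 (the digits allowed by both its 29 across and its 14 down). If R2C5 = 8: then R1C5 would have to be in {4,5,7,8,9} for the 28 across but in {6} for the 14 down — contradiction. So R2C5 = 9.
R1C5 = 14 − 9 = 5 completes the 14 down.
Given what's placed, R2C1 must be 7 to fit the 29 across and 16 down.
R2C4 = 29 − 21 = 8 completes the 29 across.

7 2 3 8 9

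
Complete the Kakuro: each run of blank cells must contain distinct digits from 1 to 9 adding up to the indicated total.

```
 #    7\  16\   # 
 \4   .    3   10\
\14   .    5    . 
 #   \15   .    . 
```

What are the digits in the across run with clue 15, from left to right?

4 in 2 cells must be {1,3}.
R1C1 = 4 − 3 = 1 completes the 4 across.
R2C1 = 7 − 1 = 6 completes the 7 down.
R2C3 = 14 − 11 = 3 completes the 14 across.
R3C2 = 16 − 8 = 8 completes the 16 down.
R3C3 = 15 − 8 = 7 completes the 15 across.

8 7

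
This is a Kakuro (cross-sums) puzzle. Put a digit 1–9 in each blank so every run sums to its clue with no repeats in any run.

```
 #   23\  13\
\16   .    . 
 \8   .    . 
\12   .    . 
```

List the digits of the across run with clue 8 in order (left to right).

16 in 2 cells must be {7,9}; 23 in 3 cells must be {6,8,9}.
The 16 across and the 23 down share only 9, so R1C1 = 9.
R1C2 = 16 − 9 = 7 completes the 16 across.
Given what's placed, R2C1 must be 6 to fit the 8 across and 23 down.
R2C2 = 8 − 6 = 2 completes the 8 across.
R3C1 = 23 − 15 = 8 completes the 23 down.
R3C2 = 12 − 8 = 4 completes the 12 across.

6, 2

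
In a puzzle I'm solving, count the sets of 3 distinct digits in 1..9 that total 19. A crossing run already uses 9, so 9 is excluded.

3 distinct digits from 1–9 sum between 6 and 24.
Dropping sets that contain 9.
Enumerating: {4,7,8}, {5,6,8}.

2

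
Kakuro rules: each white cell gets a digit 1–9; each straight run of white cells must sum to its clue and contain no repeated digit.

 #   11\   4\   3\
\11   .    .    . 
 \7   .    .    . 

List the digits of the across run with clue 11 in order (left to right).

7 3 1

7 in 3 cells must be {1,2,4}; 4 in 2 cells must be {1,3}; 3 in 2 cells must be {1,2}.
The 7 across and the 4 down share only 1, so R2C2 = 1.
Given what's placed, R2C3 must be 2 to fit the 7 across and 3 down.
R1C2 = 4 − 1 = 3 completes the 4 down.
R1C3 = 3 − 2 = 1 completes the 3 down.
R2C1 = 7 − 3 = 4 completes the 7 across.
R1C1 = 11 − 4 = 7 completes the 11 across.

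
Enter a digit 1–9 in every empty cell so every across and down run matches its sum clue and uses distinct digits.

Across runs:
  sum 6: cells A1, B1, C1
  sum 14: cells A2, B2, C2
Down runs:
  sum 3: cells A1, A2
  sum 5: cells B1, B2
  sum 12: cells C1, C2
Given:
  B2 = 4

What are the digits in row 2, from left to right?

1, 4, 9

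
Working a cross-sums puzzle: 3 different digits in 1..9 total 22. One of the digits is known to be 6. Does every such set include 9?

Yes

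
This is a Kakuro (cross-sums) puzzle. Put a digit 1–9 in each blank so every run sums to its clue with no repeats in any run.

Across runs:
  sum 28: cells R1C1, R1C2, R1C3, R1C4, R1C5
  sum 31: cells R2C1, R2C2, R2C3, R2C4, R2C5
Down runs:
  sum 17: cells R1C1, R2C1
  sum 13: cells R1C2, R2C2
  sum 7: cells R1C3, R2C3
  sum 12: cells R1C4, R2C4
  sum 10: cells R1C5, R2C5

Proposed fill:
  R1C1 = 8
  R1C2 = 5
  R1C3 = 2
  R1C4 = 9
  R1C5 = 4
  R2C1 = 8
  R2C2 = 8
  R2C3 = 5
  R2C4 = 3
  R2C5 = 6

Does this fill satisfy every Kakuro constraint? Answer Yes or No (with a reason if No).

No — the across run R2C1–R2C5 sums to 30, not 31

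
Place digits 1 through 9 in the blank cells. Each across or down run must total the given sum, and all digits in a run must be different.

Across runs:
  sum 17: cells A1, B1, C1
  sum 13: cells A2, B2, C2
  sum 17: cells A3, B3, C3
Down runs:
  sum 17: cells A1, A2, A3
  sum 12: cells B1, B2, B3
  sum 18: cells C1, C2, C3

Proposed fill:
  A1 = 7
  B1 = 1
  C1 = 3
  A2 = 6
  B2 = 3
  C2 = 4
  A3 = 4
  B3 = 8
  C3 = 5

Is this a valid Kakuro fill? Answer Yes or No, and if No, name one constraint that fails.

No — the down run C1–C3 sums to 12, not 18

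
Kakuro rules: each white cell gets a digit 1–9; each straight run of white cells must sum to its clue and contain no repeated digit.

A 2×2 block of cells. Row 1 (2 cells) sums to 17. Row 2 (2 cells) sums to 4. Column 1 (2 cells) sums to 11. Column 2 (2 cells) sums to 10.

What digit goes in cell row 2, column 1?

17 in 2 cells must be {8,9}; 4 in 2 cells must be {1,3}.
The 4 across and the 11 down share only 3, so (2,1) = 3.
(2,2) = 4 − 3 = 1 completes the 4 across.
(1,1) = 11 − 3 = 8 completes the 11 down.
(1,2) = 17 − 8 = 9 completes the 17 across.

3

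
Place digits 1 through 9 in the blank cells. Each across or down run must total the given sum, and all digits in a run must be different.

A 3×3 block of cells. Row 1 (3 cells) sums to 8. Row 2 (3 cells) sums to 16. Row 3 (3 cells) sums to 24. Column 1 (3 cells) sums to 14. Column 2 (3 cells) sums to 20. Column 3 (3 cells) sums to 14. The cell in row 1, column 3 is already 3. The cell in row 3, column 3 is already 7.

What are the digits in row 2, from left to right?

5 7 4

24 in 3 cells must be {7,8,9}.
(1,2) = 4: the only remaining digit allowed by both the 8 across and the 20 down.
(2,3) = 14 − 10 = 4 completes the 14 down.
(3,2) = 9: the only remaining digit allowed by both the 24 across and the 20 down.
(1,1) = 8 − 7 = 1 completes the 8 across.
(2,2) = 20 − 13 = 7 completes the 20 down.
(3,1) = 24 − 16 = 8 completes the 24 across.
(2,1) = 16 − 11 = 5 completes the 16 across.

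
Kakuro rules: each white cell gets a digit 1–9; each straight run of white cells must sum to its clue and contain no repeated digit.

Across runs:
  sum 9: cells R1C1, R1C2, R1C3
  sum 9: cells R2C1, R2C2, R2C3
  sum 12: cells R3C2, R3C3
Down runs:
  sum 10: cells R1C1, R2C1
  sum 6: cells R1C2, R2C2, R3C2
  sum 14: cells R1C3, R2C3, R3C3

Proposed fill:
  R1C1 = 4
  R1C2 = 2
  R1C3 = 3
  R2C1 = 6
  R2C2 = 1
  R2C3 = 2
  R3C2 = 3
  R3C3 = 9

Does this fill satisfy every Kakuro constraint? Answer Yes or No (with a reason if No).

Yes

Across: 4+2+3=9; 6+1+2=9; 3+9=12. Down: 4+6=10; 2+1+3=6; 3+2+9=14. No digit repeats within any run.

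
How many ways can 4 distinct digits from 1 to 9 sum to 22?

11

4 distinct digits from 1–9 sum between 10 and 30.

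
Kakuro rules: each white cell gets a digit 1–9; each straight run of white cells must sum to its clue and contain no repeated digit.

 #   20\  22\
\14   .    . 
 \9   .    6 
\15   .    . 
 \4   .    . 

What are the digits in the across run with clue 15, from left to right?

7, 8

4 in 2 cells must be {1,3}.
R2C1 = 9 − 6 = 3 completes the 9 across.
Given what's placed, R4C1 must be 1 to fit the 4 across and 20 down.
R4C2 = 4 − 1 = 3 completes the 4 across.
R1C1 = 9: the only remaining digit allowed by both the 14 across and the 20 down.
R1C2 = 14 − 9 = 5 completes the 14 across.
R3C1 = 20 − 13 = 7 completes the 20 down.
R3C2 = 15 − 7 = 8 completes the 15 across.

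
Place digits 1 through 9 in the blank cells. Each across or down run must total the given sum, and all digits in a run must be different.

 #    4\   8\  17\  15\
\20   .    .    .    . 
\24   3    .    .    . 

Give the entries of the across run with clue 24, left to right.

3 6 8 7

4 in 2 cells must be {1,3}; 17 in 2 cells must be {8,9}.
R1C1 = 4 − 3 = 1 completes the 4 down.
No cell is forced outright now. R2C2 can only be 5 or 6 or 7 (the digits allowed by both its 24 across and its 8 down). If R2C2 = 5: that forces R1C2 = 3, R1C3 = 9, R1C4 = 7, after which R2C3 would have to be in {7,9} for the 24 across but in {8} for the 17 down — contradiction. If R2C2 = 7: then R1C2 would have to be in {2,3,4,5,6,7,8,9} for the 20 across but in {1} for the 8 down — contradiction. So R2C2 = 6.
R1C2 = 8 − 6 = 2 completes the 8 down.
Given what's placed, R2C3 must be 8 to fit the 24 across and 17 down.
R2C4 = 24 − 17 = 7 completes the 24 across.
R1C3 = 17 − 8 = 9 completes the 17 down.
R1C4 = 20 − 12 = 8 completes the 20 across.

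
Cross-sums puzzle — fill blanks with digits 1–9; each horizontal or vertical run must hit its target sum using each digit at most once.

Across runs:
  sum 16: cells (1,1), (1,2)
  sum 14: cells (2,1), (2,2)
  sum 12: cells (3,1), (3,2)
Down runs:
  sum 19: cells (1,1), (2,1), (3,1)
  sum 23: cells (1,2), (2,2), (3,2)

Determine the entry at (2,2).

6

16 in 2 cells must be {7,9}; 23 in 3 cells must be {6,8,9}.
The 16 across and the 23 down share only 9, so (1,2) = 9.
Given what's placed, (3,2) must be 8 to fit the 12 across and 23 down.
(1,1) = 16 − 9 = 7 completes the 16 across.
(2,2) = 23 − 17 = 6 completes the 23 down.
(3,1) = 12 − 8 = 4 completes the 12 across.
(2,1) = 14 − 6 = 8 completes the 14 across.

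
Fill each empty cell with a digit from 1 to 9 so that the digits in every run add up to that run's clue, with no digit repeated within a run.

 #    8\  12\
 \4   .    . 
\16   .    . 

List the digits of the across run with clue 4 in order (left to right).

1, 3

4 in 2 cells must be {1,3}; 16 in 2 cells must be {7,9}.
The 4 across and the 12 down share only 3, so R1C2 = 3.
The 16 across and the 8 down share only 7, so R2C1 = 7.
R2C2 = 16 − 7 = 9 completes the 16 across.
R1C1 = 4 − 3 = 1 completes the 4 across.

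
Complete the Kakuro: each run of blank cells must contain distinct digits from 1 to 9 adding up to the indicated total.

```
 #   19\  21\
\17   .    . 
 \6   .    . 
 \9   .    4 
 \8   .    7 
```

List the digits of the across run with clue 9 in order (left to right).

17 in 2 cells must be {8,9}.
R3C1 = 9 − 4 = 5 completes the 9 across.
R4C1 = 8 − 7 = 1 completes the 8 across.
R1C1 = 9: the only remaining digit allowed by both the 17 across and the 19 down.
R1C2 = 17 − 9 = 8 completes the 17 across.
R2C1 = 19 − 15 = 4 completes the 19 down.
R2C2 = 6 − 4 = 2 completes the 6 across.

5 4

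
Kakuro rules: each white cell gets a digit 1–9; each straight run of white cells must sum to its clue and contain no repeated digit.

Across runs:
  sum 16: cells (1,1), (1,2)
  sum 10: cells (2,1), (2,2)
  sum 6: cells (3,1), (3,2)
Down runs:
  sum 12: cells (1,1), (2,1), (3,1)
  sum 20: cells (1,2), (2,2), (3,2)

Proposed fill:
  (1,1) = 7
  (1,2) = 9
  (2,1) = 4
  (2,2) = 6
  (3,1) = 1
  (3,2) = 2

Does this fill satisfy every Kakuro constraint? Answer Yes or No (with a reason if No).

No — the down run (1,2)–(3,2) sums to 17, not 20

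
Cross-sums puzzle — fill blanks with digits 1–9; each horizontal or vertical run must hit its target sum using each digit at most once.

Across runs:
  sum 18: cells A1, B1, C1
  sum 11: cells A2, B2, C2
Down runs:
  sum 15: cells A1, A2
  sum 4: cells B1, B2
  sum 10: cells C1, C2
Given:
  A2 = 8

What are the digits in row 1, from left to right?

7, 3, 8

4 in 2 cells must be {1,3}.
A1 = 15 − 8 = 7 completes the 15 down.
Given what's placed, B1 must be 3 to fit the 18 across and 4 down.
C1 = 18 − 10 = 8 completes the 18 across.
B2 = 4 − 3 = 1 completes the 4 down.
C2 = 11 − 9 = 2 completes the 11 across.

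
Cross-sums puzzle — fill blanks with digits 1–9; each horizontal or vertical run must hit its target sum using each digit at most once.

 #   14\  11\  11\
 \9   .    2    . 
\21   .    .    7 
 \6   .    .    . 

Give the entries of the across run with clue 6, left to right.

2, 3, 1

6 in 3 cells must be {1,2,3}.
No cell is forced outright now. R1C3 can only be 1 or 3 (the digits allowed by both its 9 across and its 11 down). If R1C3 = 1: that forces R1C1 = 6, R2C1 = 5, after which R2C2 would have to be in {9} for the 21 across but in {1,3,4,5,6,8} for the 11 down — contradiction. So R1C3 = 3.
R1C1 = 9 − 5 = 4 completes the 9 across.
R3C3 = 11 − 10 = 1 completes the 11 down.
Given what's placed, R3C2 must be 3 to fit the 6 across and 11 down.
R2C2 = 11 − 5 = 6 completes the 11 down.
R3C1 = 6 − 4 = 2 completes the 6 across.
R2C1 = 21 − 13 = 8 completes the 21 across.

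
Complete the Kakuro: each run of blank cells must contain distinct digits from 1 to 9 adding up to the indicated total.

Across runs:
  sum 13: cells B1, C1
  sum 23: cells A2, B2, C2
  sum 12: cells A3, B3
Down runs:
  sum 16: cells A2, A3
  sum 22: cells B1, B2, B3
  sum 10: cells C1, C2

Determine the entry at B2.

23 in 3 cells must be {6,8,9}; 16 in 2 cells must be {7,9}.
The 23 across and the 16 down share only 9, so A2 = 9.
A3 = 16 − 9 = 7 completes the 16 down.
B3 = 12 − 7 = 5 completes the 12 across.
B2 = 8: the only remaining digit allowed by both the 23 across and the 22 down.
C2 = 23 − 17 = 6 completes the 23 across.
B1 = 22 − 13 = 9 completes the 22 down.
C1 = 13 − 9 = 4 completes the 13 across.

8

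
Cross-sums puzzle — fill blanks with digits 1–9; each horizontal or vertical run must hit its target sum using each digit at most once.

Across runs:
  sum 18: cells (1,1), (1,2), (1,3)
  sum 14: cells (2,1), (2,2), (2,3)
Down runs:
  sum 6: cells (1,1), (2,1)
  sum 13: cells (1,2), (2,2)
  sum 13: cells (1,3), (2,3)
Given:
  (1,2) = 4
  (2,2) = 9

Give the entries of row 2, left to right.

1 9 4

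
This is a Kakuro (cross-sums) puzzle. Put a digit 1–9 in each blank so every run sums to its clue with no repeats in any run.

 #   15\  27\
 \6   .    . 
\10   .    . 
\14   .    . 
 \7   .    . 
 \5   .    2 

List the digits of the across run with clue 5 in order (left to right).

15 in 5 cells must be {1,2,3,4,5}.
Intersecting the 14 across with the 15 down forces R3C1 = 5.
R3C2 = 14 − 5 = 9 completes the 14 across.
R5C1 = 5 − 2 = 3 completes the 5 across.

3 2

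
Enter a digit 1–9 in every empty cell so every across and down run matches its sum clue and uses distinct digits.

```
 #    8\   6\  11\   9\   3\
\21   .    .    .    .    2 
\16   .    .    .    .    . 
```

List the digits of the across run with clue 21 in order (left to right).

5 4 7 3 2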